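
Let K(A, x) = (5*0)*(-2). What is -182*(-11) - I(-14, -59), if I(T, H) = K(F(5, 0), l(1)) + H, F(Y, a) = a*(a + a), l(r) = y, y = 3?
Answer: 2061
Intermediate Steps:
l(r) = 3
F(Y, a) = 2*a² (F(Y, a) = a*(2*a) = 2*a²)
K(A, x) = 0 (K(A, x) = 0*(-2) = 0)
I(T, H) = H (I(T, H) = 0 + H = H)
-182*(-11) - I(-14, -59) = -182*(-11) - 1*(-59) = 2002 + 59 = 2061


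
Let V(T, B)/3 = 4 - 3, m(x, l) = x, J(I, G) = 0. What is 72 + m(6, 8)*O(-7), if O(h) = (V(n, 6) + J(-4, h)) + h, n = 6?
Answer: 48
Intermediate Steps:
V(T, B) = 3 (V(T, B) = 3*(4 - 3) = 3*1 = 3)
O(h) = 3 + h (O(h) = (3 + 0) + h = 3 + h)
72 + m(6, 8)*O(-7) = 72 + 6*(3 - 7) = 72 + 6*(-4) = 72 - 24 = 48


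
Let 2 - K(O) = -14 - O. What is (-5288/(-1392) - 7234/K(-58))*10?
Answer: 357355/203 ≈ 1760.4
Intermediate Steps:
K(O) = 16 + O (K(O) = 2 - (-14 - O) = 2 + (14 + O) = 16 + O)
(-5288/(-1392) - 7234/K(-58))*10 = (-5288/(-1392) - 7234/(16 - 58))*10 = (-5288*(-1/1392) - 7234/(-42))*10 = (661/174 - 7234*(-1/42))*10 = (661/174 + 3617/21)*10 = (71471/406)*10 = 357355/203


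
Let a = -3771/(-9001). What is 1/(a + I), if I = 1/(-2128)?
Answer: 19154128/8015687 ≈ 2.3896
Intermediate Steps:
I = -1/2128 ≈ -0.00046992
a = 3771/9001 (a = -3771*(-1/9001) = 3771/9001 ≈ 0.41895)
1/(a + I) = 1/(3771/9001 - 1/2128) = 1/(8015687/19154128) = 19154128/8015687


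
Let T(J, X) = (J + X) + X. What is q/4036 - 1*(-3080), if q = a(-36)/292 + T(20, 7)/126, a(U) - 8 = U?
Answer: 14292404480/4640391 ≈ 3080.0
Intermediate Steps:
a(U) = 8 + U
T(J, X) = J + 2*X
q = 800/4599 (q = (8 - 36)/292 + (20 + 2*7)/126 = -28*1/292 + (20 + 14)*(1/126) = -7/73 + 34*(1/126) = -7/73 + 17/63 = 800/4599 ≈ 0.17395)
q/4036 - 1*(-3080) = (800/4599)/4036 - 1*(-3080) = (800/4599)*(1/4036) + 3080 = 200/4640391 + 3080 = 14292404480/4640391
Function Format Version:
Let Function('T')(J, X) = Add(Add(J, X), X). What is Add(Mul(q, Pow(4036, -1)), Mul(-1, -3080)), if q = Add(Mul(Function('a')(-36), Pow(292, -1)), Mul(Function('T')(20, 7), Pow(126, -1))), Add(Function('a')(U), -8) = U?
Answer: Rational(14292404480, 4640391) ≈ 3080.0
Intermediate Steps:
Function('a')(U) = Add(8, U)
Function('T')(J, X) = Add(J, Mul(2, X))
q = Rational(800, 4599) (q = Add(Mul(Add(8, -36), Pow(292, -1)), Mul(Add(20, Mul(2, 7)), Pow(126, -1))) = Add(Mul(-28, Rational(1, 292)), Mul(Add(20, 14), Rational(1, 126))) = Add(Rational(-7, 73), Mul(34, Rational(1, 126))) = Add(Rational(-7, 73), Rational(17, 63)) = Rational(800, 4599) ≈ 0.17395)
Add(Mul(q, Pow(4036, -1)), Mul(-1, -3080)) = Add(Mul(Rational(800, 4599), Pow(4036, -1)), Mul(-1, -3080)) = Add(Mul(Rational(800, 4599), Rational(1, 4036)), 3080) = Add(Rational(200, 4640391), 3080) = Rational(14292404480, 4640391)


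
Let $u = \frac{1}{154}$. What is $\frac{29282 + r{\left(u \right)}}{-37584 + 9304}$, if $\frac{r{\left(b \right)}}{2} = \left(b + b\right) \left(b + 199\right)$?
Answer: $- \frac{34728725}{33534424} \approx -1.0356$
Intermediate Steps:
$u = \frac{1}{154} \approx 0.0064935$
$r{\left(b \right)} = 4 b \left(199 + b\right)$ ($r{\left(b \right)} = 2 \left(b + b\right) \left(b + 199\right) = 2 \cdot 2 b \left(199 + b\right) = 4 b \left(199 + b\right)$)
$\frac{29282 + r{\left(u \right)}}{-37584 + 9304} = \frac{29282 + 4 \cdot \frac{1}{154} \left(199 + \frac{1}{154}\right)}{-37584 + 9304} = \frac{29282 + 4 \cdot \frac{1}{154} \cdot \frac{30647}{154}}{-28280} = \left(29282 + \frac{30647}{5929}\right) \left(- \frac{1}{28280}\right) = \frac{173643625}{5929} \left(- \frac{1}{28280}\right) = - \frac{34728725}{33534424}$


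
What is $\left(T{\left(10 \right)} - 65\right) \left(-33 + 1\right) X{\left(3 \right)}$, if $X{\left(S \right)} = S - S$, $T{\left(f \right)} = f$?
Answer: $0$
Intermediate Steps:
$X{\left(S \right)} = 0$
$\left(T{\left(10 \right)} - 65\right) \left(-33 + 1\right) X{\left(3 \right)} = \left(10 - 65\right) \left(-33 + 1\right) 0 = \left(-55\right) \left(-32\right) 0 = 1760 \cdot 0 = 0$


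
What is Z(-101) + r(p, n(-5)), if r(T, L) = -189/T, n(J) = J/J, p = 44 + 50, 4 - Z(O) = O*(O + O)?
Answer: -1917601/94 ≈ -20400.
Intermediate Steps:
Z(O) = 4 - 2*O**2 (Z(O) = 4 - O*(O + O) = 4 - O*2*O = 4 - 2*O**2)
p = 94
n(J) = 1
Z(-101) + r(p, n(-5)) = (4 - 2*(-101)**2) - 189/94 = (4 - 2*10201) - 189*1/94 = (4 - 20402) - 189/94 = -20398 - 189/94 = -1917601/94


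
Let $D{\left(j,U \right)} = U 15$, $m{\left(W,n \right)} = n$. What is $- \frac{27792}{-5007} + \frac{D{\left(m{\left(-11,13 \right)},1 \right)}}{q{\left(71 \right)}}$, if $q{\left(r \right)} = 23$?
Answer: $\frac{238107}{38387} \approx 6.2028$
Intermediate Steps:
$D{\left(j,U \right)} = 15 U$
$- \frac{27792}{-5007} + \frac{D{\left(m{\left(-11,13 \right)},1 \right)}}{q{\left(71 \right)}} = - \frac{27792}{-5007} + \frac{15 \cdot 1}{23} = \left(-27792\right) \left(- \frac{1}{5007}\right) + 15 \cdot \frac{1}{23} = \frac{9264}{1669} + \frac{15}{23} = \frac{238107}{38387}$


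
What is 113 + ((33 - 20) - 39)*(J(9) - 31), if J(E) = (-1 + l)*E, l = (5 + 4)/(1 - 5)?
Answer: 3359/2 ≈ 1679.5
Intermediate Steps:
l = -9/4 (l = 9/(-4) = 9*(-¼) = -9/4 ≈ -2.2500)
J(E) = -13*E/4 (J(E) = (-1 - 9/4)*E = -13*E/4)
113 + ((33 - 20) - 39)*(J(9) - 31) = 113 + ((33 - 20) - 39)*(-13/4*9 - 31) = 113 + (13 - 39)*(-117/4 - 31) = 113 - 26*(-241/4) = 113 + 3133/2 = 3359/2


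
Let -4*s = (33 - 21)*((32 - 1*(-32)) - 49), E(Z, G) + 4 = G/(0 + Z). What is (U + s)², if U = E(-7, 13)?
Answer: 126736/49 ≈ 2586.4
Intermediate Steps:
E(Z, G) = -4 + G/Z (E(Z, G) = -4 + G/(0 + Z) = -4 + G/Z)
U = -41/7 (U = -4 + 13/(-7) = -4 + 13*(-⅐) = -4 - 13/7 = -41/7 ≈ -5.8571)
s = -45 (s = -(33 - 21)*((32 - 1*(-32)) - 49)/4 = -3*((32 + 32) - 49) = -3*(64 - 49) = -3*15 = -¼*180 = -45)
(U + s)² = (-41/7 - 45)² = (-356/7)² = 126736/49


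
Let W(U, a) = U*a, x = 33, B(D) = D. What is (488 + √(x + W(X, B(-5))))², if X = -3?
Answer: 238192 + 3904*√3 ≈ 2.4495e+5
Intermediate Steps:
(488 + √(x + W(X, B(-5))))² = (488 + √(33 - 3*(-5)))² = (488 + √(33 + 15))² = (488 + √48)² = (488 + 4*√3)²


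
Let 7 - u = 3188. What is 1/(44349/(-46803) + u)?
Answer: -15601/49641564 ≈ -0.00031427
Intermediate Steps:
u = -3181 (u = 7 - 1*3188 = 7 - 3188 = -3181)
1/(44349/(-46803) + u) = 1/(44349/(-46803) - 3181) = 1/(44349*(-1/46803) - 3181) = 1/(-14783/15601 - 3181) = 1/(-49641564/15601) = -15601/49641564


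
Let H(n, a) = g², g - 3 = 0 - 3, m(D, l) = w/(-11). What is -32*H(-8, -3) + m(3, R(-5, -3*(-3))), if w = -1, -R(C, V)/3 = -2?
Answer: 1/11 ≈ 0.090909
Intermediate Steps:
R(C, V) = 6 (R(C, V) = -3*(-2) = 6)
m(D, l) = 1/11 (m(D, l) = -1/(-11) = -1*(-1/11) = 1/11)
g = 0 (g = 3 + (0 - 3) = 3 - 3 = 0)
H(n, a) = 0 (H(n, a) = 0² = 0)
-32*H(-8, -3) + m(3, R(-5, -3*(-3))) = -32*0 + 1/11 = 0 + 1/11 = 1/11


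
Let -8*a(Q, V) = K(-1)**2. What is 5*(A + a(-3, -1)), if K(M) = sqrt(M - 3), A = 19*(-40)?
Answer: -7595/2 ≈ -3797.5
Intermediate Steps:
A = -760
K(M) = sqrt(-3 + M)
a(Q, V) = 1/2 (a(Q, V) = -(sqrt(-3 - 1))**2/8 = -(sqrt(-4))**2/8 = -(2*I)**2/8 = -1/8*(-4) = 1/2)
5*(A + a(-3, -1)) = 5*(-760 + 1/2) = 5*(-1519/2) = -7595/2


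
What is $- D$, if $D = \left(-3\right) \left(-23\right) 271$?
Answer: $-18699$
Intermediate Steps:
$D = 18699$ ($D = 69 \cdot 271 = 18699$)
$- D = \left(-1\right) 18699 = -18699$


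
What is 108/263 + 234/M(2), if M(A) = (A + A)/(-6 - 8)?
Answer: -215289/263 ≈ -818.59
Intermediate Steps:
M(A) = -A/7 (M(A) = (2*A)/(-14) = (2*A)*(-1/14) = -A/7)
108/263 + 234/M(2) = 108/263 + 234/((-⅐*2)) = 108*(1/263) + 234/(-2/7) = 108/263 + 234*(-7/2) = 108/263 - 819 = -215289/263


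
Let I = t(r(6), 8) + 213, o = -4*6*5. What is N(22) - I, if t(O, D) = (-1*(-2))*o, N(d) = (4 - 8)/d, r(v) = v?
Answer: 295/11 ≈ 26.818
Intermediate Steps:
o = -120 (o = -24*5 = -120)
N(d) = -4/d
t(O, D) = -240 (t(O, D) = -1*(-2)*(-120) = 2*(-120) = -240)
I = -27 (I = -240 + 213 = -27)
N(22) - I = -4/22 - 1*(-27) = -4*1/22 + 27 = -2/11 + 27 = 295/11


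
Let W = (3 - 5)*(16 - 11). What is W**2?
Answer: 100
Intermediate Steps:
W = -10 (W = -2*5 = -10)
W**2 = (-10)**2 = 100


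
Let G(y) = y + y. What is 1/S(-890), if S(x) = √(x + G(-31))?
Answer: -I*√238/476 ≈ -0.03241*I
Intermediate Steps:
G(y) = 2*y
S(x) = √(-62 + x) (S(x) = √(x + 2*(-31)) = √(x - 62) = √(-62 + x))
1/S(-890) = 1/(√(-62 - 890)) = 1/(√(-952)) = 1/(2*I*√238) = -I*√238/476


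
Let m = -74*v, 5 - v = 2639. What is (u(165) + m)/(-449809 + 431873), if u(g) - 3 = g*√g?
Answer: -194919/17936 - 165*√165/17936 ≈ -10.986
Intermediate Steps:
v = -2634 (v = 5 - 1*2639 = 5 - 2639 = -2634)
u(g) = 3 + g^(3/2) (u(g) = 3 + g*√g = 3 + g^(3/2))
m = 194916 (m = -74*(-2634) = 194916)
(u(165) + m)/(-449809 + 431873) = ((3 + 165^(3/2)) + 194916)/(-449809 + 431873) = ((3 + 165*√165) + 194916)/(-17936) = (194919 + 165*√165)*(-1/17936) = -194919/17936 - 165*√165/17936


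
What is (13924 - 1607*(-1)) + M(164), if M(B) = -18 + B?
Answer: 15677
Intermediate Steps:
(13924 - 1607*(-1)) + M(164) = (13924 - 1607*(-1)) + (-18 + 164) = (13924 + 1607) + 146 = 15531 + 146 = 15677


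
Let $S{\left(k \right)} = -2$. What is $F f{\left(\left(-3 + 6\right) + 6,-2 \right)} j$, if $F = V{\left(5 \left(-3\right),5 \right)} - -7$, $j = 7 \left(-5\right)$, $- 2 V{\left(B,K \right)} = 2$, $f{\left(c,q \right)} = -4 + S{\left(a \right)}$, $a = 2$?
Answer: $1260$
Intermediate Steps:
$f{\left(c,q \right)} = -6$ ($f{\left(c,q \right)} = -4 - 2 = -6$)
$V{\left(B,K \right)} = -1$ ($V{\left(B,K \right)} = \left(- \frac{1}{2}\right) 2 = -1$)
$j = -35$
$F = 6$ ($F = -1 - -7 = -1 + 7 = 6$)
$F f{\left(\left(-3 + 6\right) + 6,-2 \right)} j = 6 \left(-6\right) \left(-35\right) = \left(-36\right) \left(-35\right) = 1260$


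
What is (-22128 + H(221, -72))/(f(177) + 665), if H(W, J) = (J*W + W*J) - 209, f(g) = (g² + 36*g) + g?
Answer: -54161/38543 ≈ -1.4052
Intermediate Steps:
f(g) = g² + 37*g
H(W, J) = -209 + 2*J*W (H(W, J) = (J*W + J*W) - 209 = 2*J*W - 209 = -209 + 2*J*W)
(-22128 + H(221, -72))/(f(177) + 665) = (-22128 + (-209 + 2*(-72)*221))/(177*(37 + 177) + 665) = (-22128 + (-209 - 31824))/(177*214 + 665) = (-22128 - 32033)/(37878 + 665) = -54161/38543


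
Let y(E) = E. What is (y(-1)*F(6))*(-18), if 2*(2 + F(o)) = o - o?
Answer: -36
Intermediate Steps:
F(o) = -2 (F(o) = -2 + (o - o)/2 = -2 + (1/2)*0 = -2 + 0 = -2)
(y(-1)*F(6))*(-18) = -1*(-2)*(-18) = 2*(-18) = -36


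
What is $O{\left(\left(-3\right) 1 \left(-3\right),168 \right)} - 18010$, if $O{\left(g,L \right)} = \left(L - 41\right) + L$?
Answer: $-17715$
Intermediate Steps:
$O{\left(g,L \right)} = -41 + 2 L$ ($O{\left(g,L \right)} = \left(-41 + L\right) + L = -41 + 2 L$)
$O{\left(\left(-3\right) 1 \left(-3\right),168 \right)} - 18010 = \left(-41 + 2 \cdot 168\right) - 18010 = \left(-41 + 336\right) - 18010 = 295 - 18010 = -17715$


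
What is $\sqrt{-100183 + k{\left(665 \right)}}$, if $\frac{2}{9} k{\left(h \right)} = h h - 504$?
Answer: $\frac{\sqrt{7550246}}{2} \approx 1373.9$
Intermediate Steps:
$k{\left(h \right)} = -2268 + \frac{9 h^{2}}{2}$ ($k{\left(h \right)} = \frac{9 \left(h h - 504\right)}{2} = \frac{9 \left(h^{2} - 504\right)}{2} = \frac{9 \left(-504 + h^{2}\right)}{2} = -2268 + \frac{9 h^{2}}{2}$)
$\sqrt{-100183 + k{\left(665 \right)}} = \sqrt{-100183 - \left(2268 - \frac{9 \cdot 665^{2}}{2}\right)} = \sqrt{-100183 + \left(-2268 + \frac{9}{2} \cdot 442225\right)} = \sqrt{-100183 + \left(-2268 + \frac{3980025}{2}\right)} = \sqrt{-100183 + \frac{3975489}{2}} = \sqrt{\frac{3775123}{2}} = \frac{\sqrt{7550246}}{2}$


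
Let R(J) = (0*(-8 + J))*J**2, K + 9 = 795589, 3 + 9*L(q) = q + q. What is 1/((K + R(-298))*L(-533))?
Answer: -9/850475020 ≈ -1.0582e-8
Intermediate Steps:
L(q) = -1/3 + 2*q/9 (L(q) = -1/3 + (q + q)/9 = -1/3 + (2*q)/9 = -1/3 + 2*q/9)
K = 795580 (K = -9 + 795589 = 795580)
R(J) = 0 (R(J) = 0*J**2 = 0)
1/((K + R(-298))*L(-533)) = 1/((795580 + 0)*(-1/3 + (2/9)*(-533))) = 1/(795580*(-1/3 - 1066/9)) = 1/(795580*(-1069/9)) = (1/795580)*(-9/1069) = -9/850475020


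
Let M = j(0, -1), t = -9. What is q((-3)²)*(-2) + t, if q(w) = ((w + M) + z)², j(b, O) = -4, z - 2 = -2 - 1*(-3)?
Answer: -137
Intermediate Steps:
z = 3 (z = 2 + (-2 - 1*(-3)) = 2 + (-2 + 3) = 2 + 1 = 3)
M = -4
q(w) = (-1 + w)² (q(w) = ((w - 4) + 3)² = ((-4 + w) + 3)² = (-1 + w)²)
q((-3)²)*(-2) + t = (-1 + (-3)²)²*(-2) - 9 = (-1 + 9)²*(-2) - 9 = 8²*(-2) - 9 = 64*(-2) - 9 = -128 - 9 = -137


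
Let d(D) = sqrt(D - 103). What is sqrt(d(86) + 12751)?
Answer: sqrt(12751 + I*sqrt(17)) ≈ 112.92 + 0.0183*I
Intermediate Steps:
d(D) = sqrt(-103 + D)
sqrt(d(86) + 12751) = sqrt(sqrt(-103 + 86) + 12751) = sqrt(sqrt(-17) + 12751) = sqrt(I*sqrt(17) + 12751) = sqrt(12751 + I*sqrt(17))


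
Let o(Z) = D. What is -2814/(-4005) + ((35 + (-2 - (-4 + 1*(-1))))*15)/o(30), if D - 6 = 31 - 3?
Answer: 396421/22695 ≈ 17.467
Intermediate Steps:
D = 34 (D = 6 + (31 - 3) = 6 + 28 = 34)
o(Z) = 34
-2814/(-4005) + ((35 + (-2 - (-4 + 1*(-1))))*15)/o(30) = -2814/(-4005) + ((35 + (-2 - (-4 + 1*(-1))))*15)/34 = -2814*(-1/4005) + ((35 + (-2 - (-4 - 1)))*15)*(1/34) = 938/1335 + ((35 + (-2 - 1*(-5)))*15)*(1/34) = 938/1335 + ((35 + (-2 + 5))*15)*(1/34) = 938/1335 + ((35 + 3)*15)*(1/34) = 938/1335 + (38*15)*(1/34) = 938/1335 + 570*(1/34) = 938/1335 + 285/17 = 396421/22695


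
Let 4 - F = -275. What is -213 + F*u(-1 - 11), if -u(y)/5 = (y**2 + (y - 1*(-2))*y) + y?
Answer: -351753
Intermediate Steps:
F = 279 (F = 4 - 1*(-275) = 4 + 275 = 279)
u(y) = -5*y - 5*y**2 - 5*y*(2 + y) (u(y) = -5*((y**2 + (y - 1*(-2))*y) + y) = -5*((y**2 + (y + 2)*y) + y) = -5*((y**2 + (2 + y)*y) + y) = -5*((y**2 + y*(2 + y)) + y) = -5*(y + y**2 + y*(2 + y)) = -5*y - 5*y**2 - 5*y*(2 + y))
-213 + F*u(-1 - 11) = -213 + 279*(-5*(-1 - 11)*(3 + 2*(-1 - 11))) = -213 + 279*(-5*(-12)*(3 + 2*(-12))) = -213 + 279*(-5*(-12)*(3 - 24)) = -213 + 279*(-5*(-12)*(-21)) = -213 + 279*(-1260) = -213 - 351540 = -351753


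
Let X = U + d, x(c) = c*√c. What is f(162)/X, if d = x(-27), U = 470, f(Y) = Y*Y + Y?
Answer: 12410820/240583 + 2138886*I*√3/240583 ≈ 51.586 + 15.399*I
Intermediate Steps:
f(Y) = Y + Y² (f(Y) = Y² + Y = Y + Y²)
x(c) = c^(3/2)
d = -81*I*√3 (d = (-27)^(3/2) = -81*I*√3 ≈ -140.3*I)
X = 470 - 81*I*√3 ≈ 470.0 - 140.3*I
f(162)/X = (162*(1 + 162))/(470 - 81*I*√3) = (162*163)/(470 - 81*I*√3) = 26406/(470 - 81*I*√3)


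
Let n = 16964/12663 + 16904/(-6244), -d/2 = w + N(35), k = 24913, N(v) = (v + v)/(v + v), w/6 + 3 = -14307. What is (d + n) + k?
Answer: 555252390857/2823849 ≈ 1.9663e+5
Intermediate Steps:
w = -85860 (w = -18 + 6*(-14307) = -18 - 85842 = -85860)
N(v) = 1 (N(v) = (2*v)/((2*v)) = (2*v)*(1/(2*v)) = 1)
d = 171718 (d = -2*(-85860 + 1) = -2*(-85859) = 171718)
n = -3861862/2823849 (n = 16964*(1/12663) + 16904*(-1/6244) = 16964/12663 - 4226/1561 = -3861862/2823849 ≈ -1.3676)
(d + n) + k = (171718 - 3861862/2823849) + 24913 = 484901840720/2823849 + 24913 = 555252390857/2823849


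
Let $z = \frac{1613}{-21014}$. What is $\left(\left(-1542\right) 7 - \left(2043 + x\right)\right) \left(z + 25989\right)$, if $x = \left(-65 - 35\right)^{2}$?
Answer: $- \frac{12471998968021}{21014} \approx -5.9351 \cdot 10^{8}$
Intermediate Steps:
$x = 10000$ ($x = \left(-65 - 35\right)^{2} = \left(-100\right)^{2} = 10000$)
$z = - \frac{1613}{21014}$ ($z = 1613 \left(- \frac{1}{21014}\right) = - \frac{1613}{21014} \approx -0.076758$)
$\left(\left(-1542\right) 7 - \left(2043 + x\right)\right) \left(z + 25989\right) = \left(\left(-1542\right) 7 - 12043\right) \left(- \frac{1613}{21014} + 25989\right) = \left(-10794 - 12043\right) \frac{546131233}{21014} = \left(-22837\right) \frac{546131233}{21014} = - \frac{12471998968021}{21014}$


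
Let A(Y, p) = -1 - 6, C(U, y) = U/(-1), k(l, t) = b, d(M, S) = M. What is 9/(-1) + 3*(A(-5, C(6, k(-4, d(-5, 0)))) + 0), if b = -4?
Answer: -30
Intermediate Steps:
k(l, t) = -4
C(U, y) = -U (C(U, y) = U*(-1) = -U)
A(Y, p) = -7 (A(Y, p) = -1 - 1*6 = -1 - 6 = -7)
9/(-1) + 3*(A(-5, C(6, k(-4, d(-5, 0)))) + 0) = 9/(-1) + 3*(-7 + 0) = 9*(-1) + 3*(-7) = -9 - 21 = -30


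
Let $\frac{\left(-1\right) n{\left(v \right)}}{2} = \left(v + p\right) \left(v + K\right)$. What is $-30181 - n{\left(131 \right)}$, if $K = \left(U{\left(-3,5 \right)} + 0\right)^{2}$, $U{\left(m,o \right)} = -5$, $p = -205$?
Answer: $-53269$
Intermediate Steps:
$K = 25$ ($K = \left(-5 + 0\right)^{2} = \left(-5\right)^{2} = 25$)
$n{\left(v \right)} = - 2 \left(-205 + v\right) \left(25 + v\right)$ ($n{\left(v \right)} = - 2 \left(v - 205\right) \left(v + 25\right) = - 2 \left(-205 + v\right) \left(25 + v\right)$)
$-30181 - n{\left(131 \right)} = -30181 - \left(10250 - 2 \cdot 131^{2} + 360 \cdot 131\right) = -30181 - \left(10250 - 34322 + 47160\right) = -30181 - 23088 = -53269$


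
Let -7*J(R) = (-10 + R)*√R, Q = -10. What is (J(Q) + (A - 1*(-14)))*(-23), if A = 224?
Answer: -5474 - 460*I*√10/7 ≈ -5474.0 - 207.81*I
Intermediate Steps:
J(R) = -√R*(-10 + R)/7 (J(R) = -(-10 + R)*√R/7 = -√R*(-10 + R)/7)
(J(Q) + (A - 1*(-14)))*(-23) = (√(-10)*(10 - 1*(-10))/7 + (224 - 1*(-14)))*(-23) = ((I*√10)*(10 + 10)/7 + (224 + 14))*(-23) = ((⅐)*(I*√10)*20 + 238)*(-23) = (20*I*√10/7 + 238)*(-23) = (238 + 20*I*√10/7)*(-23) = -5474 - 460*I*√10/7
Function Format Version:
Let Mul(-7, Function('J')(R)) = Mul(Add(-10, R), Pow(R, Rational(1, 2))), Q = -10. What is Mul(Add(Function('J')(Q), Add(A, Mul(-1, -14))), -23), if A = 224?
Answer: Add(-5474, Mul(Rational(-460, 7), I, Pow(10, Rational(1, 2)))) ≈ Add(-5474.0, Mul(-207.81, I))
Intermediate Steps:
Function('J')(R) = Mul(Rational(-1, 7), Pow(R, Rational(1, 2)), Add(-10, R)) (Function('J')(R) = Mul(Rational(-1, 7), Mul(Add(-10, R), Pow(R, Rational(1, 2)))) = Mul(Rational(-1, 7), Mul(Pow(R, Rational(1, 2)), Add(-10, R))) = Mul(Rational(-1, 7), Pow(R, Rational(1, 2)), Add(-10, R)))
Mul(Add(Function('J')(Q), Add(A, Mul(-1, -14))), -23) = Mul(Add(Mul(Rational(1, 7), Pow(-10, Rational(1, 2)), Add(10, Mul(-1, -10))), Add(224, Mul(-1, -14))), -23) = Mul(Add(Mul(Rational(1, 7), Mul(I, Pow(10, Rational(1, 2))), Add(10, 10)), Add(224, 14)), -23) = Mul(Add(Mul(Rational(1, 7), Mul(I, Pow(10, Rational(1, 2))), 20), 238), -23) = Mul(Add(Mul(Rational(20, 7), I, Pow(10, Rational(1, 2))), 238), -23) = Mul(Add(238, Mul(Rational(20, 7), I, Pow(10, Rational(1, 2)))), -23) = Add(-5474, Mul(Rational(-460, 7), I, Pow(10, Rational(1, 2))))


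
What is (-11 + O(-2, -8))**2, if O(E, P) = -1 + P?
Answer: 400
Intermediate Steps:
(-11 + O(-2, -8))**2 = (-11 + (-1 - 8))**2 = (-11 - 9)**2 = (-20)**2 = 400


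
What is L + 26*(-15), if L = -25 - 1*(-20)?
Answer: -395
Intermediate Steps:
L = -5 (L = -25 + 20 = -5)
L + 26*(-15) = -5 + 26*(-15) = -5 - 390 = -395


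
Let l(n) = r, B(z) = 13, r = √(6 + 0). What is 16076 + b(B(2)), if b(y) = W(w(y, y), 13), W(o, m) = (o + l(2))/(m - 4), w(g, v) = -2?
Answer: 144682/9 + √6/9 ≈ 16076.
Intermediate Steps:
r = √6 ≈ 2.4495
l(n) = √6
W(o, m) = (o + √6)/(-4 + m) (W(o, m) = (o + √6)/(m - 4) = (o + √6)/(-4 + m))
b(y) = -2/9 + √6/9 (b(y) = (-2 + √6)/(-4 + 13) = (-2 + √6)/9 = -2/9 + √6/9)
16076 + b(B(2)) = 16076 + (-2/9 + √6/9) = 144682/9 + √6/9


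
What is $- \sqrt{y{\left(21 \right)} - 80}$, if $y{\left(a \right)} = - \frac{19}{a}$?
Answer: $- \frac{i \sqrt{35679}}{21} \approx - 8.9947 i$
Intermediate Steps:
$- \sqrt{y{\left(21 \right)} - 80} = - \sqrt{- \frac{19}{21} - 80} = - \sqrt{- \frac{1699}{21}} = - \frac{i \sqrt{35679}}{21}$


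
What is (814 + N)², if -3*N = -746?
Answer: 10163344/9 ≈ 1.1293e+6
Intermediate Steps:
N = 746/3 (N = -⅓*(-746) = 746/3 ≈ 248.67)
(814 + N)² = (814 + 746/3)² = (3188/3)² = 10163344/9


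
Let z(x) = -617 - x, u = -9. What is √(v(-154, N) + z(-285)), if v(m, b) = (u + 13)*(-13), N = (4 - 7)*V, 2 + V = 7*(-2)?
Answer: 8*I*√6 ≈ 19.596*I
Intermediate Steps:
V = -16 (V = -2 + 7*(-2) = -2 - 14 = -16)
N = 48 (N = (4 - 7)*(-16) = -3*(-16) = 48)
v(m, b) = -52 (v(m, b) = (-9 + 13)*(-13) = 4*(-13) = -52)
√(v(-154, N) + z(-285)) = √(-52 + (-617 - 1*(-285))) = √(-52 + (-617 + 285)) = √(-52 - 332) = √(-384) = 8*I*√6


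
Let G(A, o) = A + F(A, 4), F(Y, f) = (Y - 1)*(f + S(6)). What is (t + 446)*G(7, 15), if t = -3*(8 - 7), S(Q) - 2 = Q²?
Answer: 114737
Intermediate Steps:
S(Q) = 2 + Q²
F(Y, f) = (-1 + Y)*(38 + f) (F(Y, f) = (Y - 1)*(f + (2 + 6²)) = (-1 + Y)*(f + (2 + 36)) = (-1 + Y)*(f + 38) = (-1 + Y)*(38 + f))
t = -3 (t = -3*1 = -3)
G(A, o) = -42 + 43*A (G(A, o) = A + (-38 - 1*4 + 38*A + A*4) = A + (-38 - 4 + 38*A + 4*A) = A + (-42 + 42*A) = -42 + 43*A)
(t + 446)*G(7, 15) = (-3 + 446)*(-42 + 43*7) = 443*(-42 + 301) = 443*259 = 114737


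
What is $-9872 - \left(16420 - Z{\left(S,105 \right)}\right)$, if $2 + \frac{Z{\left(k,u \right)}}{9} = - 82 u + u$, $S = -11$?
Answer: $-102855$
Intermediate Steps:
$Z{\left(k,u \right)} = -18 - 729 u$ ($Z{\left(k,u \right)} = -18 + 9 \left(- 82 u + u\right) = -18 + 9 \left(- 81 u\right) = -18 - 729 u$)
$-9872 - \left(16420 - Z{\left(S,105 \right)}\right) = -9872 - \left(16420 - \left(-18 - 76545\right)\right) = -9872 - \left(16420 - -76563\right) = -9872 - \left(16420 + 76563\right) = -9872 - 92983 = -102855$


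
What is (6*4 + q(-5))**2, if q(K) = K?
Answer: 361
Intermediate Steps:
(6*4 + q(-5))**2 = (6*4 - 5)**2 = (24 - 5)**2 = 19**2 = 361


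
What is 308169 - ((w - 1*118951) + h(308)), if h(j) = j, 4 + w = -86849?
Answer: 513665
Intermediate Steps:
w = -86853 (w = -4 - 86849 = -86853)
308169 - ((w - 1*118951) + h(308)) = 308169 - ((-86853 - 1*118951) + 308) = 308169 - ((-86853 - 118951) + 308) = 308169 - (-205804 + 308) = 308169 - 1*(-205496) = 308169 + 205496 = 513665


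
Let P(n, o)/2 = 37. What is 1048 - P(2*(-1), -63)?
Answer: 974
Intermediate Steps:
P(n, o) = 74 (P(n, o) = 2*37 = 74)
1048 - P(2*(-1), -63) = 1048 - 1*74 = 1048 - 74 = 974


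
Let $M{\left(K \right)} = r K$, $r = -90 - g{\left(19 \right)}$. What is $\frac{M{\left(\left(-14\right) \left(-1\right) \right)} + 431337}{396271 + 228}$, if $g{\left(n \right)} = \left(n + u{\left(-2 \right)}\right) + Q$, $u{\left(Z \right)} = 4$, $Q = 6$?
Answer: $\frac{429671}{396499} \approx 1.0837$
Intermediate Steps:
$g{\left(n \right)} = 10 + n$ ($g{\left(n \right)} = \left(n + 4\right) + 6 = \left(4 + n\right) + 6 = 10 + n$)
$r = -119$ ($r = -90 - \left(10 + 19\right) = -90 - 29 = -119$)
$M{\left(K \right)} = - 119 K$
$\frac{M{\left(\left(-14\right) \left(-1\right) \right)} + 431337}{396271 + 228} = \frac{- 119 \left(\left(-14\right) \left(-1\right)\right) + 431337}{396271 + 228} = \frac{\left(-119\right) 14 + 431337}{396499} = \left(-1666 + 431337\right) \frac{1}{396499} = 429671 \cdot \frac{1}{396499} = \frac{429671}{396499}$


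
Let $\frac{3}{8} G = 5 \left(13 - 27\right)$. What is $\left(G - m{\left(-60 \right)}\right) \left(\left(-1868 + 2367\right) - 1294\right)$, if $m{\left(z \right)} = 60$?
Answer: $196100$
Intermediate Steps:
$G = - \frac{560}{3}$ ($G = \frac{8 \cdot 5 \left(13 - 27\right)}{3} = \frac{8 \cdot 5 \left(-14\right)}{3} = \frac{8}{3} \left(-70\right) = - \frac{560}{3} \approx -186.67$)
$\left(G - m{\left(-60 \right)}\right) \left(\left(-1868 + 2367\right) - 1294\right) = \left(- \frac{560}{3} - 60\right) \left(\left(-1868 + 2367\right) - 1294\right) = \left(- \frac{560}{3} - 60\right) \left(499 - 1294\right) = \left(- \frac{740}{3}\right) \left(-795\right) = 196100$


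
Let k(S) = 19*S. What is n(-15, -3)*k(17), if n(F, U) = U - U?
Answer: 0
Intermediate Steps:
n(F, U) = 0
n(-15, -3)*k(17) = 0*(19*17) = 0*323 = 0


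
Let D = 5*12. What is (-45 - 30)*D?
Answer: -4500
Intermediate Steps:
D = 60
(-45 - 30)*D = (-45 - 30)*60 = -75*60 = -4500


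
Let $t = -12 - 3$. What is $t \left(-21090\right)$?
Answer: $316350$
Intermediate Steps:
$t = -15$
$t \left(-21090\right) = \left(-15\right) \left(-21090\right) = 316350$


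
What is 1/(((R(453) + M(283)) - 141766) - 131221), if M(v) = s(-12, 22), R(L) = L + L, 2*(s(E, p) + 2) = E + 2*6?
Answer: -1/272083 ≈ -3.6753e-6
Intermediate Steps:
s(E, p) = 4 + E/2 (s(E, p) = -2 + (E + 2*6)/2 = -2 + (E + 12)/2 = -2 + (12 + E)/2 = -2 + (6 + E/2) = 4 + E/2)
R(L) = 2*L
M(v) = -2 (M(v) = 4 + (½)*(-12) = 4 - 6 = -2)
1/(((R(453) + M(283)) - 141766) - 131221) = 1/(((2*453 - 2) - 141766) - 131221) = 1/(((906 - 2) - 141766) - 131221) = 1/((904 - 141766) - 131221) = 1/(-140862 - 131221) = 1/(-272083) = -1/272083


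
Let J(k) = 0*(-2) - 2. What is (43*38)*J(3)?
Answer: -3268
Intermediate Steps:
J(k) = -2 (J(k) = 0 - 2 = -2)
(43*38)*J(3) = (43*38)*(-2) = 1634*(-2) = -3268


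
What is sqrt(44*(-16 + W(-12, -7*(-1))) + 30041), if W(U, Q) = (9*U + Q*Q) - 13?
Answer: sqrt(26169) ≈ 161.77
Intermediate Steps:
W(U, Q) = -13 + Q**2 + 9*U (W(U, Q) = (9*U + Q**2) - 13 = (Q**2 + 9*U) - 13 = -13 + Q**2 + 9*U)
sqrt(44*(-16 + W(-12, -7*(-1))) + 30041) = sqrt(44*(-16 + (-13 + (-7*(-1))**2 + 9*(-12))) + 30041) = sqrt(44*(-16 + (-13 + 7**2 - 108)) + 30041) = sqrt(44*(-16 + (-13 + 49 - 108)) + 30041) = sqrt(44*(-16 - 72) + 30041) = sqrt(44*(-88) + 30041) = sqrt(-3872 + 30041) = sqrt(26169)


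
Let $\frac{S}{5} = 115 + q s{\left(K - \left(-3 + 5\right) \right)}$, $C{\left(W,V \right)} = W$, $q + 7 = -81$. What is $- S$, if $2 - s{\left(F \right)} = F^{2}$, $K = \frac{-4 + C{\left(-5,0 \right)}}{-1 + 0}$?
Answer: $-21255$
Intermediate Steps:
$q = -88$ ($q = -7 - 81 = -88$)
$K = 9$ ($K = \frac{-4 - 5}{-1 + 0} = - \frac{9}{-1} = \left(-9\right) \left(-1\right) = 9$)
$s{\left(F \right)} = 2 - F^{2}$
$S = 21255$ ($S = 5 \left(115 - 88 \left(2 - \left(9 - \left(-3 + 5\right)\right)^{2}\right)\right) = 5 \left(115 - 88 \left(2 - \left(9 - 2\right)^{2}\right)\right) = 5 \left(115 - 88 \left(2 - 7^{2}\right)\right) = 5 \left(115 - 88 \left(2 - 49\right)\right) = 5 \left(115 - -4136\right) = 5 \left(115 + 4136\right) = 5 \cdot 4251 = 21255$)
$- S = \left(-1\right) 21255 = -21255$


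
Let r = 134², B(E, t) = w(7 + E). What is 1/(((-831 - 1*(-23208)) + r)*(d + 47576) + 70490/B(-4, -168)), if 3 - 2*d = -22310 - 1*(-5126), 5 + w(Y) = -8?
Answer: 26/58902454551 ≈ 4.4141e-10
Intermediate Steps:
w(Y) = -13 (w(Y) = -5 - 8 = -13)
B(E, t) = -13
d = 17187/2 (d = 3/2 - (-22310 - 1*(-5126))/2 = 3/2 - (-22310 + 5126)/2 = 3/2 - ½*(-17184) = 3/2 + 8592 = 17187/2 ≈ 8593.5)
r = 17956
1/(((-831 - 1*(-23208)) + r)*(d + 47576) + 70490/B(-4, -168)) = 1/(((-831 - 1*(-23208)) + 17956)*(17187/2 + 47576) + 70490/(-13)) = 1/(((-831 + 23208) + 17956)*(112339/2) + 70490*(-1/13)) = 1/((22377 + 17956)*(112339/2) - 70490/13) = 1/(40333*(112339/2) - 70490/13) = 1/(4530968887/2 - 70490/13) = 1/(58902454551/26) = 26/58902454551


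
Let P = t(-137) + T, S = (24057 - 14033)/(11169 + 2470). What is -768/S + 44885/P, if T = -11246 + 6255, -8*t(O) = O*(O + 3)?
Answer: -38383175812/36516179 ≈ -1051.1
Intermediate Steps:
t(O) = -O*(3 + O)/8 (t(O) = -O*(O + 3)/8 = -O*(3 + O)/8)
T = -4991
S = 10024/13639 ≈ 0.73495
P = -29143/4 (P = -1/8*(-137)*(3 - 137) - 4991 = -1/8*(-137)*(-134) - 4991 = -9179/4 - 4991 = -29143/4 ≈ -7285.8)
-768/S + 44885/P = -768/10024/13639 + 44885/(-29143/4) = -768*13639/10024 + 44885*(-4/29143) = -1309344/1253 - 179540/29143 = -38383175812/36516179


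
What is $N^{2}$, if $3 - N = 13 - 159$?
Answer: $22201$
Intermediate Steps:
$N = 149$ ($N = 3 - \left(13 - 159\right) = 3 - -146 = 3 + 146 = 149$)
$N^{2} = 149^{2} = 22201$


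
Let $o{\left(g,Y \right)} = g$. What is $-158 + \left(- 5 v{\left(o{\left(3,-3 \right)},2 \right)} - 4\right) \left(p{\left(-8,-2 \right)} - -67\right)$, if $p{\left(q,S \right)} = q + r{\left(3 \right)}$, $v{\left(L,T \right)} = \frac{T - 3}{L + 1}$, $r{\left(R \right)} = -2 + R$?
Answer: $-323$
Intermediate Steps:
$v{\left(L,T \right)} = \frac{-3 + T}{1 + L}$
$p{\left(q,S \right)} = 1 + q$ ($p{\left(q,S \right)} = q + \left(-2 + 3\right) = q + 1 = 1 + q$)
$-158 + \left(- 5 v{\left(o{\left(3,-3 \right)},2 \right)} - 4\right) \left(p{\left(-8,-2 \right)} - -67\right) = -158 + \left(- 5 \frac{-3 + 2}{1 + 3} - 4\right) \left(\left(1 - 8\right) - -67\right) = -158 + \left(- 5 \cdot \frac{1}{4} \left(-1\right) - 4\right) \left(-7 + 67\right) = -158 + \left(- 5 \cdot \frac{1}{4} \left(-1\right) - 4\right) 60 = -158 + \left(\left(-5\right) \left(- \frac{1}{4}\right) - 4\right) 60 = -158 + \left(\frac{5}{4} - 4\right) 60 = -158 - 165 = -323$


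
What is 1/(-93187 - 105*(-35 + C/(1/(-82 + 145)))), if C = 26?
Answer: -1/261502 ≈ -3.8241e-6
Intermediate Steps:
1/(-93187 - 105*(-35 + C/(1/(-82 + 145)))) = 1/(-93187 - 105*(-35 + 26/(1/(-82 + 145)))) = 1/(-93187 - 105*(-35 + 26/(1/63))) = 1/(-93187 - 105*(-35 + 26*63)) = 1/(-93187 - 105*(-35 + 1638)) = 1/(-93187 - 105*1603) = 1/(-93187 - 168315) = 1/(-261502) = -1/261502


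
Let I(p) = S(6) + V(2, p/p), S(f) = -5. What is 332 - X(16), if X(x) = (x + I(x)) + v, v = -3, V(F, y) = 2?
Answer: 322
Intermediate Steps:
I(p) = -3 (I(p) = -5 + 2 = -3)
X(x) = -6 + x (X(x) = (x - 3) - 3 = (-3 + x) - 3 = -6 + x)
332 - X(16) = 332 - (-6 + 16) = 332 - 1*10 = 332 - 10 = 322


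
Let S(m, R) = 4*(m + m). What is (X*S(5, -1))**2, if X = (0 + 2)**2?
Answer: 25600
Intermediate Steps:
S(m, R) = 8*m (S(m, R) = 4*(2*m) = 8*m)
X = 4 (X = 2**2 = 4)
(X*S(5, -1))**2 = (4*(8*5))**2 = (4*40)**2 = 160**2 = 25600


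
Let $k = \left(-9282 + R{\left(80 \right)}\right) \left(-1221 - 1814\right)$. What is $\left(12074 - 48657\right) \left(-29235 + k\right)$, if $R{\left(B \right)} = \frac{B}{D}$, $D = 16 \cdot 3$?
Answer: $- \frac{3087961152590}{3} \approx -1.0293 \cdot 10^{12}$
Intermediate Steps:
$D = 48$
$R{\left(B \right)} = \frac{B}{48}$
$k = \frac{84497435}{3}$ ($k = \left(-9282 + \frac{1}{48} \cdot 80\right) \left(-1221 - 1814\right) = \left(-9282 + \frac{5}{3}\right) \left(-3035\right) = \left(- \frac{27841}{3}\right) \left(-3035\right) = \frac{84497435}{3} \approx 2.8166 \cdot 10^{7}$)
$\left(12074 - 48657\right) \left(-29235 + k\right) = \left(12074 - 48657\right) \left(-29235 + \frac{84497435}{3}\right) = \left(-36583\right) \frac{84409730}{3} = - \frac{3087961152590}{3}$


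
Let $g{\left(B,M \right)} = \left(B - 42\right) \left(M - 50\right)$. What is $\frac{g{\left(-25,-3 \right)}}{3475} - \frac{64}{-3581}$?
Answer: $\frac{12938531}{12443975} \approx 1.0397$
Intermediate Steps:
$g{\left(B,M \right)} = \left(-50 + M\right) \left(-42 + B\right)$ ($g{\left(B,M \right)} = \left(-42 + B\right) \left(-50 + M\right) = \left(-50 + M\right) \left(-42 + B\right)$)
$\frac{g{\left(-25,-3 \right)}}{3475} - \frac{64}{-3581} = \frac{2100 - -1250 - -126 - -75}{3475} - \frac{64}{-3581} = \left(2100 + 1250 + 126 + 75\right) \frac{1}{3475} - - \frac{64}{3581} = 3551 \cdot \frac{1}{3475} + \frac{64}{3581} = \frac{3551}{3475} + \frac{64}{3581} = \frac{12938531}{12443975}$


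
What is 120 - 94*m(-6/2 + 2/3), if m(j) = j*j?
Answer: -3526/9 ≈ -391.78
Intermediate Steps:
m(j) = j²
120 - 94*m(-6/2 + 2/3) = 120 - 94*(-6/2 + 2/3)² = 120 - 94*(-6*½ + 2*(⅓))² = 120 - 94*(-3 + ⅔)² = 120 - 94*(-7/3)² = 120 - 94*49/9 = 120 - 4606/9 = -3526/9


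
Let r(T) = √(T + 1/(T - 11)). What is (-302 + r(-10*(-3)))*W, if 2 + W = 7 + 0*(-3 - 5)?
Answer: -1510 + 5*√10849/19 ≈ -1482.6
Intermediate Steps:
r(T) = √(T + 1/(-11 + T))
W = 5 (W = -2 + (7 + 0*(-3 - 5)) = -2 + (7 + 0*(-8)) = -2 + (7 + 0) = -2 + 7 = 5)
(-302 + r(-10*(-3)))*W = (-302 + √((1 + (-10*(-3))*(-11 - 10*(-3)))/(-11 - 10*(-3))))*5 = (-302 + √((1 + 30*(-11 + 30))/(-11 + 30)))*5 = (-302 + √((1 + 30*19)/19))*5 = (-302 + √((1 + 570)/19))*5 = (-302 + √((1/19)*571))*5 = (-302 + √(571/19))*5 = (-302 + √10849/19)*5 = -1510 + 5*√10849/19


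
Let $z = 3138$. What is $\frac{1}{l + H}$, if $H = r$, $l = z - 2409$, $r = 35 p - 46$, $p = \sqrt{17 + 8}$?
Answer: $\frac{1}{858} \approx 0.0011655$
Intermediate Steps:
$p = 5$ ($p = \sqrt{25} = 5$)
$r = 129$ ($r = 35 \cdot 5 - 46 = 175 - 46 = 129$)
$l = 729$ ($l = 3138 - 2409 = 729$)
$H = 129$
$\frac{1}{l + H} = \frac{1}{729 + 129} = \frac{1}{858}$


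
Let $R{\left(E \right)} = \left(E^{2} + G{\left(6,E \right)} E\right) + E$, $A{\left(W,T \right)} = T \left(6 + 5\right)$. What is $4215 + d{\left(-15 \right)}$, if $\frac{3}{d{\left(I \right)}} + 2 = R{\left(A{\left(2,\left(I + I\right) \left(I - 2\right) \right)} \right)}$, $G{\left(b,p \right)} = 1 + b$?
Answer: $\frac{132844062273}{31516978} \approx 4215.0$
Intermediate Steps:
$A{\left(W,T \right)} = 11 T$ ($A{\left(W,T \right)} = T 11 = 11 T$)
$R{\left(E \right)} = E^{2} + 8 E$ ($R{\left(E \right)} = \left(E^{2} + \left(1 + 6\right) E\right) + E = \left(E^{2} + 7 E\right) + E = E^{2} + 8 E$)
$d{\left(I \right)} = \frac{3}{-2 + 22 I \left(-2 + I\right) \left(8 + 22 I \left(-2 + I\right)\right)}$ ($d{\left(I \right)} = \frac{3}{-2 + 11 \left(I + I\right) \left(I - 2\right) \left(8 + 11 \left(I + I\right) \left(I - 2\right)\right)} = \frac{3}{-2 + 11 \cdot 2 I \left(-2 + I\right) \left(8 + 11 \cdot 2 I \left(-2 + I\right)\right)} = \frac{3}{-2 + 22 I \left(-2 + I\right) \left(8 + 22 I \left(-2 + I\right)\right)}$)
$4215 + d{\left(-15 \right)} = 4215 + \frac{3}{2 \left(-1 + 22 \left(-15\right) \left(-2 - 15\right) \left(4 + 11 \left(-15\right) \left(-2 - 15\right)\right)\right)} = 4215 + \frac{3}{2 \left(-1 + 22 \left(-15\right) \left(-17\right) \left(4 + 11 \left(-15\right) \left(-17\right)\right)\right)} = 4215 + \frac{3}{2 \left(-1 + 22 \left(-15\right) \left(-17\right) \left(4 + 2805\right)\right)} = 4215 + \frac{3}{2 \left(-1 + 22 \left(-15\right) \left(-17\right) 2809\right)} = 4215 + \frac{3}{2 \left(-1 + 15758490\right)} = 4215 + \frac{3}{2 \cdot 15758489} = 4215 + \frac{3}{2} \cdot \frac{1}{15758489} = 4215 + \frac{3}{31516978} = \frac{132844062273}{31516978}$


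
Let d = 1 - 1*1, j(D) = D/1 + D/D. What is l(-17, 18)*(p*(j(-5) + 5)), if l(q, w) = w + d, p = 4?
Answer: 72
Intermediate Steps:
j(D) = 1 + D (j(D) = D*1 + 1 = D + 1 = 1 + D)
d = 0 (d = 1 - 1 = 0)
l(q, w) = w (l(q, w) = w + 0 = w)
l(-17, 18)*(p*(j(-5) + 5)) = 18*(4*((1 - 5) + 5)) = 18*(4*(-4 + 5)) = 18*(4*1) = 18*4 = 72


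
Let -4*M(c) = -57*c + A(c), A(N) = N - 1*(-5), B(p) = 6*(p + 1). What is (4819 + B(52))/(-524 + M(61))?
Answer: 20548/1315 ≈ 15.626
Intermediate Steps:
B(p) = 6 + 6*p (B(p) = 6*(1 + p) = 6 + 6*p)
A(N) = 5 + N (A(N) = N + 5 = 5 + N)
M(c) = -5/4 + 14*c (M(c) = -(-57*c + (5 + c))/4 = -(5 - 56*c)/4 = -5/4 + 14*c)
(4819 + B(52))/(-524 + M(61)) = (4819 + (6 + 6*52))/(-524 + (-5/4 + 14*61)) = (4819 + (6 + 312))/(-524 + (-5/4 + 854)) = (4819 + 318)/(-524 + 3411/4) = 5137/(1315/4) = 5137*(4/1315) = 20548/1315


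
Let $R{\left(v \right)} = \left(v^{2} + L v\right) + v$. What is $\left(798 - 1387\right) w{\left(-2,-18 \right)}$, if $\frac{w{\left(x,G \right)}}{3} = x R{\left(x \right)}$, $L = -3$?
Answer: $28272$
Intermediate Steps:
$R{\left(v \right)} = v^{2} - 2 v$ ($R{\left(v \right)} = \left(v^{2} - 3 v\right) + v = v^{2} - 2 v$)
$w{\left(x,G \right)} = 3 x^{2} \left(-2 + x\right)$ ($w{\left(x,G \right)} = 3 x x \left(-2 + x\right) = 3 x^{2} \left(-2 + x\right)$)
$\left(798 - 1387\right) w{\left(-2,-18 \right)} = \left(798 - 1387\right) 3 \left(-2\right)^{2} \left(-2 - 2\right) = - 589 \cdot 3 \cdot 4 \left(-4\right) = \left(-589\right) \left(-48\right) = 28272$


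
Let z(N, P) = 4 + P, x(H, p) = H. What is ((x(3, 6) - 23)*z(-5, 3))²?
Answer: 19600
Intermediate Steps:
((x(3, 6) - 23)*z(-5, 3))² = ((3 - 23)*(4 + 3))² = (-20*7)² = (-140)² = 19600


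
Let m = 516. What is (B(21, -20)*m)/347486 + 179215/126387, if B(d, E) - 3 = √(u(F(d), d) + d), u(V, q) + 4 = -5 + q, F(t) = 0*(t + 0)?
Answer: 31235175283/21958856541 + 258*√33/173743 ≈ 1.4310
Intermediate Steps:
F(t) = 0 (F(t) = 0*t = 0)
u(V, q) = -9 + q (u(V, q) = -4 + (-5 + q) = -9 + q)
B(d, E) = 3 + √(-9 + 2*d) (B(d, E) = 3 + √((-9 + d) + d) = 3 + √(-9 + 2*d))
(B(21, -20)*m)/347486 + 179215/126387 = ((3 + √(-9 + 2*21))*516)/347486 + 179215/126387 = ((3 + √(-9 + 42))*516)*(1/347486) + 179215*(1/126387) = ((3 + √33)*516)*(1/347486) + 179215/126387 = (1548 + 516*√33)*(1/347486) + 179215/126387 = (774/173743 + 258*√33/173743) + 179215/126387 = 31235175283/21958856541 + 258*√33/173743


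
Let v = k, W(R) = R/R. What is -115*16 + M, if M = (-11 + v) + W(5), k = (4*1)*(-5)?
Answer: -1870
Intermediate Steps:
W(R) = 1
k = -20 (k = 4*(-5) = -20)
v = -20
M = -30 (M = (-11 - 20) + 1 = -31 + 1 = -30)
-115*16 + M = -115*16 - 30 = -1840 - 30 = -1870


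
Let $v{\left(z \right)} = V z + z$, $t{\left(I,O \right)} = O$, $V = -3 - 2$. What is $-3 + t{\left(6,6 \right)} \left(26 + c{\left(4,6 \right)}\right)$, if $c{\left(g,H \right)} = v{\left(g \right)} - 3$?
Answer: $39$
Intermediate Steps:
$V = -5$ ($V = -3 - 2 = -5$)
$v{\left(z \right)} = - 4 z$ ($v{\left(z \right)} = - 5 z + z = - 4 z$)
$c{\left(g,H \right)} = -3 - 4 g$ ($c{\left(g,H \right)} = - 4 g - 3 = -3 - 4 g$)
$-3 + t{\left(6,6 \right)} \left(26 + c{\left(4,6 \right)}\right) = -3 + 6 \left(26 - 19\right) = -3 + 6 \cdot 7 = -3 + 42 = 39$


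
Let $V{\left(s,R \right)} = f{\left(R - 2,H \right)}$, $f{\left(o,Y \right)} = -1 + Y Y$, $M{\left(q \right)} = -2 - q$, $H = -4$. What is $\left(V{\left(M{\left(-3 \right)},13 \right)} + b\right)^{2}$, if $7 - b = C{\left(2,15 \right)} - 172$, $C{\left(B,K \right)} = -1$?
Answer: $38025$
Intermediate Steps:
$b = 180$ ($b = 7 - \left(-1 - 172\right) = 7 - -173 = 7 + 173 = 180$)
$f{\left(o,Y \right)} = -1 + Y^{2}$
$V{\left(s,R \right)} = 15$ ($V{\left(s,R \right)} = -1 + \left(-4\right)^{2} = -1 + 16 = 15$)
$\left(V{\left(M{\left(-3 \right)},13 \right)} + b\right)^{2} = \left(15 + 180\right)^{2} = 195^{2} = 38025$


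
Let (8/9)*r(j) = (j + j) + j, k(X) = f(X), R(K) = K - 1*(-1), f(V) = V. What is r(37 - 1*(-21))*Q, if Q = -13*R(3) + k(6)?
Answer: -18009/2 ≈ -9004.5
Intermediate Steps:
R(K) = 1 + K (R(K) = K + 1 = 1 + K)
k(X) = X
r(j) = 27*j/8 (r(j) = 9*((j + j) + j)/8 = 9*(2*j + j)/8 = 9*(3*j)/8 = 27*j/8)
Q = -46 (Q = -13*(1 + 3) + 6 = -13*4 + 6 = -52 + 6 = -46)
r(37 - 1*(-21))*Q = (27*(37 - 1*(-21))/8)*(-46) = (27*(37 + 21)/8)*(-46) = ((27/8)*58)*(-46) = (783/4)*(-46) = -18009/2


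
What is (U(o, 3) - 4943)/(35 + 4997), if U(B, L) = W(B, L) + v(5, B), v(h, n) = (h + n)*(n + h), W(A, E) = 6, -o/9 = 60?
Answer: 35161/629 ≈ 55.900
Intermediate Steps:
o = -540 (o = -9*60 = -540)
v(h, n) = (h + n)**2 (v(h, n) = (h + n)*(h + n) = (h + n)**2)
U(B, L) = 6 + (5 + B)**2
(U(o, 3) - 4943)/(35 + 4997) = ((6 + (5 - 540)**2) - 4943)/(35 + 4997) = ((6 + (-535)**2) - 4943)/5032 = ((6 + 286225) - 4943)*(1/5032) = (286231 - 4943)*(1/5032) = 281288*(1/5032) = 35161/629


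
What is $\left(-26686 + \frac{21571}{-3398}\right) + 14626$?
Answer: $- \frac{41001451}{3398} \approx -12066.0$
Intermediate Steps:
$\left(-26686 + \frac{21571}{-3398}\right) + 14626 = \left(-26686 + 21571 \left(- \frac{1}{3398}\right)\right) + 14626 = \left(-26686 - \frac{21571}{3398}\right) + 14626 = - \frac{90700599}{3398} + 14626 = - \frac{41001451}{3398}$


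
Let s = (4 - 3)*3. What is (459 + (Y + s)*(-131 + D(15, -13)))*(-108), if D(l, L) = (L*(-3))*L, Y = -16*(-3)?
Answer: 3464532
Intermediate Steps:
Y = 48
D(l, L) = -3*L² (D(l, L) = (-3*L)*L = -3*L²)
s = 3 (s = 1*3 = 3)
(459 + (Y + s)*(-131 + D(15, -13)))*(-108) = (459 + (48 + 3)*(-131 - 3*(-13)²))*(-108) = (459 + 51*(-131 - 3*169))*(-108) = (459 + 51*(-131 - 507))*(-108) = (459 + 51*(-638))*(-108) = (459 - 32538)*(-108) = -32079*(-108) = 3464532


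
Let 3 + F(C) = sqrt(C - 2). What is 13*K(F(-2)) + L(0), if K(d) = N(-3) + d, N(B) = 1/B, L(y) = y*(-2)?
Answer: -130/3 + 26*I ≈ -43.333 + 26.0*I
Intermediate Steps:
L(y) = -2*y
F(C) = -3 + sqrt(-2 + C) (F(C) = -3 + sqrt(C - 2) = -3 + sqrt(-2 + C))
K(d) = -1/3 + d (K(d) = 1/(-3) + d = -1/3 + d)
13*K(F(-2)) + L(0) = 13*(-1/3 + (-3 + sqrt(-2 - 2))) - 2*0 = 13*(-1/3 + (-3 + sqrt(-4))) + 0 = 13*(-1/3 + (-3 + 2*I)) + 0 = 13*(-10/3 + 2*I) + 0 = (-130/3 + 26*I) + 0 = -130/3 + 26*I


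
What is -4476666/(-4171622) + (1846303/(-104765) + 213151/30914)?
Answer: -5017228302533259/519640534828870 ≈ -9.6552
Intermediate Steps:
-4476666/(-4171622) + (1846303/(-104765) + 213151/30914) = -4476666*(-1/4171622) + (1846303*(-1/104765) + 213151*(1/30914)) = 2238333/2085811 + (-1846303/104765 + 213151/30914) = 2238333/2085811 - 34745846427/3238705210 = -5017228302533259/519640534828870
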